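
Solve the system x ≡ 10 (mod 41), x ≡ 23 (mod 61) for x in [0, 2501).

41⁻¹ mod 61: 41·3 ≡ 1 (mod 61), so 41⁻¹ ≡ 3.
x = 10 + 41·((23 − 10)·3 mod 61) = 10 + 41·39 = 1609.

1609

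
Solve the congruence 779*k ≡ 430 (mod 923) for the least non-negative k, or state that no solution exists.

gcd(779, 923) = 1, so a unique solution mod 923 exists.
779⁻¹ ≡ 532 (mod 923).
k ≡ 532*430 ≡ 779 (mod 923).

779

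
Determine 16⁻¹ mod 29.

20

29 = 1·16 + 13
16 = 1·13 + 3
13 = 4·3 + 1
3 = 3·1 + 0
gcd(16, 29) = 1, so the inverse exists.
Back-substitute for 1:
1 = 1·13 − 4·3
  = −4·16 + 5·13
  = 5·29 − 9·16
So 16⁻¹ ≡ −9 ≡ 20 (mod 29).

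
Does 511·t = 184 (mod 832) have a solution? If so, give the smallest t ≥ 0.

gcd(511, 832) = 1, so a unique solution mod 832 exists.
511⁻¹ ≡ 127 (mod 832).
t ≡ 127·184 ≡ 72 (mod 832).

72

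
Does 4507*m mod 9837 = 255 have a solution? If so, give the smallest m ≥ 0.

7410

gcd(4507, 9837) = 1, so a unique solution mod 9837 exists.
4507⁻¹ ≡ 5044 (mod 9837).
m ≡ 5044*255 ≡ 7410 (mod 9837).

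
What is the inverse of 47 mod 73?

14

73 = 1×47 + 26
47 = 1×26 + 21
26 = 1×21 + 5
21 = 4×5 + 1
5 = 5×1 + 0
gcd(47, 73) = 1, so the inverse exists.
Bézout: 1 = −9×73 + 14×47.
So 47⁻¹ ≡ 14 (mod 73).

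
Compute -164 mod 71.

49

-164 = -3·71 + 49, so -164 ≡ 49 (mod 71).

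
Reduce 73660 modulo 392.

73660 = 187×392 + 356, so 73660 ≡ 356 (mod 392).

356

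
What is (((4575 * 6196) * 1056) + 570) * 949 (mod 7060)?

90

4575 * 6196 = 28346700 ≡ 800 (mod 7060)
800 * 1056 = 844800 ≡ 4660 (mod 7060)
4660 + 570 = 5230
5230 * 949 = 4963270 ≡ 90 (mod 7060)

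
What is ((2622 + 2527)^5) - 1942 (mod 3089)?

1859

2622 + 2527 = 5149 ≡ 2060 (mod 3089)
(2060)^5 ≡ 712 (mod 3089)
712 - 1942 = -1230 ≡ 1859 (mod 3089)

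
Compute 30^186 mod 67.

By square-and-multiply:
186 in binary is 10111010, i.e. 186 = 128 + 32 + 16 + 8 + 2.
30^1 ≡ 30 (mod 67)
30^2 ≡ 30^2 = 900 ≡ 29 (mod 67)
30^4 ≡ 29^2 = 841 ≡ 37 (mod 67)
30^8 ≡ 37^2 = 1369 ≡ 29 (mod 67)
30^16 ≡ 29^2 = 841 ≡ 37 (mod 67)
30^32 ≡ 37^2 = 1369 ≡ 29 (mod 67)
30^64 ≡ 29^2 = 841 ≡ 37 (mod 67)
30^128 ≡ 37^2 = 1369 ≡ 29 (mod 67)
30^186 = 30^128 · 30^32 · 30^16 · 30^8 · 30^2 ≡ 29 · 29 · 37 · 29 · 29 (mod 67).
Accumulate the product:
29 · 29 = 841 ≡ 37
37 · 37 = 1369 ≡ 29
29 · 29 = 841 ≡ 37
37 · 29 = 1073 ≡ 1

1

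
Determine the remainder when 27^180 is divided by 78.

Using repeated squaring:
180 in binary is 10110100, i.e. 180 = 128 + 32 + 16 + 4.
27^1 ≡ 27 (mod 78)
27^2 ≡ 27^2 = 729 ≡ 27 (mod 78)
27^4 ≡ 27^2 = 729 ≡ 27 (mod 78)
27^8 ≡ 27^2 = 729 ≡ 27 (mod 78)
27^16 ≡ 27^2 = 729 ≡ 27 (mod 78)
27^32 ≡ 27^2 = 729 ≡ 27 (mod 78)
27^64 ≡ 27^2 = 729 ≡ 27 (mod 78)
27^128 ≡ 27^2 = 729 ≡ 27 (mod 78)
27^180 = 27^128 · 27^32 · 27^16 · 27^4 ≡ 27 · 27 · 27 · 27 (mod 78).
Accumulate the product:
27 · 27 = 729 ≡ 27
27 · 27 = 729 ≡ 27
27 · 27 = 729 ≡ 27

27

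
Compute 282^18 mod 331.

96

18 in binary is 10010, i.e. 18 = 16 + 2.
282^1 ≡ 282 (mod 331)
282^2 ≡ 282^2 = 79524 ≡ 84 (mod 331)
282^4 ≡ 84^2 = 7056 ≡ 105 (mod 331)
282^8 ≡ 105^2 = 11025 ≡ 102 (mod 331)
282^16 ≡ 102^2 = 10404 ≡ 143 (mod 331)
282^18 = 282^16 · 282^2 ≡ 143 · 84 (mod 331).
143 · 84 = 12012 ≡ 96 (mod 331).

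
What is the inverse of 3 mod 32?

By the extended Euclidean algorithm:
32 = 10*3 + 2
3 = 1*2 + 1
2 = 2*1 + 0
gcd(3, 32) = 1, so the inverse exists.
Back-substitute for 1:
1 = 1*3 − 1*2
  = −1*32 + 11*3
So 3⁻¹ ≡ 11 (mod 32).

11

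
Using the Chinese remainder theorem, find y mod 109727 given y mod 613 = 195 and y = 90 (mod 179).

90306

613⁻¹ mod 179: 613·106 ≡ 1 (mod 179), so 613⁻¹ ≡ 106.
y = 195 + 613·((90 − 195)·106 mod 179) = 195 + 613·147 = 90306.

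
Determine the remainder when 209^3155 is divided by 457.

Compute successive squares:
3155 in binary is 110001010011, i.e. 3155 = 2048 + 1024 + 64 + 16 + 2 + 1.
209^1 ≡ 209 (mod 457)
209^2 ≡ 209^2 = 43681 ≡ 266 (mod 457)
209^4 ≡ 266^2 = 70756 ≡ 378 (mod 457)
209^8 ≡ 378^2 = 142884 ≡ 300 (mod 457)
209^16 ≡ 300^2 = 90000 ≡ 428 (mod 457)
209^32 ≡ 428^2 = 183184 ≡ 384 (mod 457)
209^64 ≡ 384^2 = 147456 ≡ 302 (mod 457)
209^128 ≡ 302^2 = 91204 ≡ 261 (mod 457)
209^256 ≡ 261^2 = 68121 ≡ 28 (mod 457)
209^512 ≡ 28^2 = 784 ≡ 327 (mod 457)
209^1024 ≡ 327^2 = 106929 ≡ 448 (mod 457)
209^2048 ≡ 448^2 = 200704 ≡ 81 (mod 457)
209^3155 = 209^2048 × 209^1024 × 209^64 × 209^16 × 209^2 × 209^1 ≡ 81 × 448 × 302 × 428 × 266 × 209 (mod 457).
Accumulate the product:
81 × 448 = 36288 ≡ 185
185 × 302 = 55870 ≡ 116
116 × 428 = 49648 ≡ 292
292 × 266 = 77672 ≡ 439
439 × 209 = 91751 ≡ 351

351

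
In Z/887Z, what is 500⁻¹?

314

887 = 1*500 + 387
500 = 1*387 + 113
387 = 3*113 + 48
113 = 2*48 + 17
48 = 2*17 + 14
17 = 1*14 + 3
14 = 4*3 + 2
3 = 1*2 + 1
2 = 2*1 + 0
gcd(500, 887) = 1, so the inverse exists.
Bézout: 1 = −177*887 + 314*500.
So 500⁻¹ ≡ 314 (mod 887).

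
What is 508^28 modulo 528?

256

By square-and-multiply:
28 in binary is 11100, i.e. 28 = 16 + 8 + 4.
508^1 ≡ 508 (mod 528)
508^2 ≡ 508^2 = 258064 ≡ 400 (mod 528)
508^4 ≡ 400^2 = 160000 ≡ 16 (mod 528)
508^8 ≡ 16^2 = 256 (mod 528)
508^16 ≡ 256^2 = 65536 ≡ 64 (mod 528)
508^28 = 508^16 * 508^8 * 508^4 ≡ 64 * 256 * 16 (mod 528).
Accumulate the product:
64 * 256 = 16384 ≡ 16
16 * 16 = 256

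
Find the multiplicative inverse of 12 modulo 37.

34

37 = 3*12 + 1
12 = 12*1 + 0
gcd(12, 37) = 1, so the inverse exists.
Back-substitute for 1:
1 = 1*37 − 3*12
So 12⁻¹ ≡ −3 ≡ 34 (mod 37).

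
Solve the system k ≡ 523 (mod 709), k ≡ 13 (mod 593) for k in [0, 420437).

236620

709⁻¹ mod 593: 709*547 ≡ 1 (mod 593), so 709⁻¹ ≡ 547.
k = 523 + 709*((13 − 523)*547 mod 593) = 523 + 709*333 = 236620.
Check: 236620 mod 709 = 523, 236620 mod 593 = 13. ✓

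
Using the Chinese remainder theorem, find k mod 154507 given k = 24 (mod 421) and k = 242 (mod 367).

30336

421⁻¹ mod 367: 421×34 ≡ 1 (mod 367), so 421⁻¹ ≡ 34.
k = 24 + 421×((242 − 24)×34 mod 367) = 24 + 421×72 = 30336.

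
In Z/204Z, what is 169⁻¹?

169

Run the extended Euclidean algorithm:
204 = 1·169 + 35
169 = 4·35 + 29
35 = 1·29 + 6
29 = 4·6 + 5
6 = 1·5 + 1
5 = 5·1 + 0
gcd(169, 204) = 1, so the inverse exists.
Back-substitute for 1:
1 = 1·6 − 1·5
  = −1·29 + 5·6
  = 5·35 − 6·29
  = −6·169 + 29·35
  = 29·204 − 35·169
So 169⁻¹ ≡ −35 ≡ 169 (mod 204).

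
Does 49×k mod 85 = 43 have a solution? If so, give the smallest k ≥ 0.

72

gcd(49, 85) = 1, so a unique solution mod 85 exists.
49⁻¹ ≡ 59 (mod 85).
k ≡ 59×43 ≡ 72 (mod 85).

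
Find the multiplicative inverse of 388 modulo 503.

468

Run the extended Euclidean algorithm:
503 = 1·388 + 115
388 = 3·115 + 43
115 = 2·43 + 29
43 = 1·29 + 14
29 = 2·14 + 1
14 = 14·1 + 0
gcd(388, 503) = 1, so the inverse exists.
Bézout: 1 = 27·503 − 35·388.
So 388⁻¹ ≡ −35 ≡ 468 (mod 503).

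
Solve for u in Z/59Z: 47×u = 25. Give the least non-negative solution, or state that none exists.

52

gcd(47, 59) = 1, so a unique solution mod 59 exists.
47⁻¹ ≡ 54 (mod 59).
u ≡ 54×25 ≡ 52 (mod 59).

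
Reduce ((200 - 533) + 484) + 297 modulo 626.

448

200 - 533 = -333 ≡ 293 (mod 626)
293 + 484 = 777 ≡ 151 (mod 626)
151 + 297 = 448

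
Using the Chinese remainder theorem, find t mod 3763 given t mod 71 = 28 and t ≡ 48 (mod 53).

71⁻¹ mod 53: 71*3 ≡ 1 (mod 53), so 71⁻¹ ≡ 3.
t = 28 + 71*((48 − 28)*3 mod 53) = 28 + 71*7 = 525.
Check: 525 mod 71 = 28, 525 mod 53 = 48. ✓

525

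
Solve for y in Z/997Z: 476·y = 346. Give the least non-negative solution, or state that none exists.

893

gcd(476, 997) = 1, so a unique solution mod 997 exists.
476⁻¹ ≡ 576 (mod 997).
y ≡ 576·346 ≡ 893 (mod 997).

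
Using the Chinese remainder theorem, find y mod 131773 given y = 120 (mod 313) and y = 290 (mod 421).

16709

313⁻¹ mod 421: 313×191 ≡ 1 (mod 421), so 313⁻¹ ≡ 191.
y = 120 + 313×((290 − 120)×191 mod 421) = 120 + 313×53 = 16709.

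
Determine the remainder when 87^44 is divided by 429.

Compute successive squares:
44 in binary is 101100, i.e. 44 = 32 + 8 + 4.
87^1 ≡ 87 (mod 429)
87^2 ≡ 87^2 = 7569 ≡ 276 (mod 429)
87^4 ≡ 276^2 = 76176 ≡ 243 (mod 429)
87^8 ≡ 243^2 = 59049 ≡ 276 (mod 429)
87^16 ≡ 276^2 = 76176 ≡ 243 (mod 429)
87^32 ≡ 243^2 = 59049 ≡ 276 (mod 429)
87^44 = 87^32 × 87^8 × 87^4 ≡ 276 × 276 × 243 (mod 429).
Accumulate the product:
276 × 276 = 76176 ≡ 243
243 × 243 = 59049 ≡ 276

276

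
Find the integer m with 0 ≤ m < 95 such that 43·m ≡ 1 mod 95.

42

By the extended Euclidean algorithm:
95 = 2·43 + 9
43 = 4·9 + 7
9 = 1·7 + 2
7 = 3·2 + 1
2 = 2·1 + 0
gcd(43, 95) = 1, so the inverse exists.
Bézout: 1 = −19·95 + 42·43.
So 43⁻¹ ≡ 42 (mod 95).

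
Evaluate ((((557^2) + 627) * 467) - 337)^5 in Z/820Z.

575

(557)^2 ≡ 289 (mod 820)
289 + 627 = 916 ≡ 96 (mod 820)
96 * 467 = 44832 ≡ 552 (mod 820)
552 - 337 = 215
(215)^5 ≡ 575 (mod 820)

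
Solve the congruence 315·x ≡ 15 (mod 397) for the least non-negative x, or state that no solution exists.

gcd(315, 397) = 1, so a unique solution mod 397 exists.
315⁻¹ ≡ 305 (mod 397).
x ≡ 305·15 ≡ 208 (mod 397).

208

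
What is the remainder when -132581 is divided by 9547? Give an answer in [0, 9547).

1077

-132581 = -14·9547 + 1077, so -132581 ≡ 1077 (mod 9547).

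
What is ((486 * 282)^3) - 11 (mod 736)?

486 * 282 = 137052 ≡ 156 (mod 736)
(156)^3 ≡ 128 (mod 736)
128 - 11 = 117

117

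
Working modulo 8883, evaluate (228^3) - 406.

(228)^3 ≡ 2430 (mod 8883)
2430 - 406 = 2024

2024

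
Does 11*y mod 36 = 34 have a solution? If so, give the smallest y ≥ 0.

gcd(11, 36) = 1, so a unique solution mod 36 exists.
11⁻¹ ≡ 23 (mod 36).
y ≡ 23*34 ≡ 26 (mod 36).

26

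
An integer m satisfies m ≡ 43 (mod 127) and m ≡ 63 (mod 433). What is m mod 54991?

29507

127⁻¹ mod 433: 127·358 ≡ 1 (mod 433), so 127⁻¹ ≡ 358.
m = 43 + 127·((63 − 43)·358 mod 433) = 43 + 127·232 = 29507.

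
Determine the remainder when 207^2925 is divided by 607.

By square-and-multiply:
2925 in binary is 101101101101, i.e. 2925 = 2048 + 512 + 256 + 64 + 32 + 8 + 4 + 1.
207^1 ≡ 207 (mod 607)
207^2 ≡ 207^2 = 42849 ≡ 359 (mod 607)
207^4 ≡ 359^2 = 128881 ≡ 197 (mod 607)
207^8 ≡ 197^2 = 38809 ≡ 568 (mod 607)
207^16 ≡ 568^2 = 322624 ≡ 307 (mod 607)
207^32 ≡ 307^2 = 94249 ≡ 164 (mod 607)
207^64 ≡ 164^2 = 26896 ≡ 188 (mod 607)
207^128 ≡ 188^2 = 35344 ≡ 138 (mod 607)
207^256 ≡ 138^2 = 19044 ≡ 227 (mod 607)
207^512 ≡ 227^2 = 51529 ≡ 541 (mod 607)
207^1024 ≡ 541^2 = 292681 ≡ 107 (mod 607)
207^2048 ≡ 107^2 = 11449 ≡ 523 (mod 607)
207^2925 = 207^2048 × 207^512 × 207^256 × 207^64 × 207^32 × 207^8 × 207^4 × 207^1 ≡ 523 × 541 × 227 × 188 × 164 × 568 × 197 × 207 (mod 607).
Accumulate the product:
523 × 541 = 282943 ≡ 81
81 × 227 = 18387 ≡ 177
177 × 188 = 33276 ≡ 498
498 × 164 = 81672 ≡ 334
334 × 568 = 189712 ≡ 328
328 × 197 = 64616 ≡ 274
274 × 207 = 56718 ≡ 267

267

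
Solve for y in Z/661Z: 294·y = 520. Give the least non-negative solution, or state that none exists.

357

gcd(294, 661) = 1, so a unique solution mod 661 exists.
294⁻¹ ≡ 335 (mod 661).
y ≡ 335·520 ≡ 357 (mod 661).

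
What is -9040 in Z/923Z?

190

-9040 = -10*923 + 190, so -9040 ≡ 190 (mod 923).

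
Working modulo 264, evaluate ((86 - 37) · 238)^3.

184

86 - 37 = 49
49 · 238 = 11662 ≡ 46 (mod 264)
(46)^3 ≡ 184 (mod 264)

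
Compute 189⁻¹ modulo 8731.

By the extended Euclidean algorithm:
8731 = 46×189 + 37
189 = 5×37 + 4
37 = 9×4 + 1
4 = 4×1 + 0
gcd(189, 8731) = 1, so the inverse exists.
Back-substitute for 1:
1 = 1×37 − 9×4
  = −9×189 + 46×37
  = 46×8731 − 2125×189
So 189⁻¹ ≡ −2125 ≡ 6606 (mod 8731).

6606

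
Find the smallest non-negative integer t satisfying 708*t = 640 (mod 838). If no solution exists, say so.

gcd(708, 838) = 2, and 2 | 640, so solutions exist.
Divide through by 2: 354*t = 320 (mod 419).
354⁻¹ ≡ 58 (mod 419).
t ≡ 58*320 ≡ 124 (mod 419).
The smallest non-negative solution is t = 124.

124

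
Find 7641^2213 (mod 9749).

5387

7641^1 ≡ 7641 (mod 9749)
7641^2 ≡ 7641^2 = 58384881 ≡ 7869 (mod 9749)
7641^4 ≡ 7869^2 = 61921161 ≡ 5262 (mod 9749)
7641^8 ≡ 5262^2 = 27688644 ≡ 1484 (mod 9749)
7641^16 ≡ 1484^2 = 2202256 ≡ 8731 (mod 9749)
7641^32 ≡ 8731^2 = 76230361 ≡ 2930 (mod 9749)
7641^64 ≡ 2930^2 = 8584900 ≡ 5780 (mod 9749)
7641^128 ≡ 5780^2 = 33408400 ≡ 8326 (mod 9749)
7641^256 ≡ 8326^2 = 69322276 ≡ 6886 (mod 9749)
7641^512 ≡ 6886^2 = 47416996 ≡ 7609 (mod 9749)
7641^1024 ≡ 7609^2 = 57896881 ≡ 7319 (mod 9749)
7641^2048 ≡ 7319^2 = 53567761 ≡ 6755 (mod 9749)
7641^2213 = 7641^2048 · 7641^128 · 7641^32 · 7641^4 · 7641^1 ≡ 6755 · 8326 · 2930 · 5262 · 7641 (mod 9749).
Accumulate the product:
6755 · 8326 = 56242130 ≡ 149
149 · 2930 = 436570 ≡ 7614
7614 · 5262 = 40064868 ≡ 6227
6227 · 7641 = 47580507 ≡ 5387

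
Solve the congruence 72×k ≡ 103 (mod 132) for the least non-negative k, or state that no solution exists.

no solution

gcd(72, 132) = 12, and 12 does not divide 103.
So the congruence has no solution.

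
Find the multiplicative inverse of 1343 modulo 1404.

23

Run the extended Euclidean algorithm:
1404 = 1·1343 + 61
1343 = 22·61 + 1
61 = 61·1 + 0
gcd(1343, 1404) = 1, so the inverse exists.
Back-substitute for 1:
1 = 1·1343 − 22·61
  = −22·1404 + 23·1343
So 1343⁻¹ ≡ 23 (mod 1404).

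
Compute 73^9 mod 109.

Compute successive squares:
9 in binary is 1001, i.e. 9 = 8 + 1.
73^1 ≡ 73 (mod 109)
73^2 ≡ 73^2 = 5329 ≡ 97 (mod 109)
73^4 ≡ 97^2 = 9409 ≡ 35 (mod 109)
73^8 ≡ 35^2 = 1225 ≡ 26 (mod 109)
73^9 = 73^8 * 73^1 ≡ 26 * 73 (mod 109).
26 * 73 = 1898 ≡ 45 (mod 109).

45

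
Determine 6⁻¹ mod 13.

13 = 2·6 + 1
6 = 6·1 + 0
gcd(6, 13) = 1, so the inverse exists.
Bézout: 1 = 1·13 − 2·6.
So 6⁻¹ ≡ −2 ≡ 11 (mod 13).

11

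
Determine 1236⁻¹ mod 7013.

7013 = 5·1236 + 833
1236 = 1·833 + 403
833 = 2·403 + 27
403 = 14·27 + 25
27 = 1·25 + 2
25 = 12·2 + 1
2 = 2·1 + 0
gcd(1236, 7013) = 1, so the inverse exists.
Back-substitute for 1:
1 = 1·25 − 12·2
  = −12·27 + 13·25
  = 13·403 − 194·27
  = −194·833 + 401·403
  = 401·1236 − 595·833
  = −595·7013 + 3376·1236
So 1236⁻¹ ≡ 3376 (mod 7013).

3376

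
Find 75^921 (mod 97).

75^1 ≡ 75 (mod 97)
75^2 ≡ 75^2 = 5625 ≡ 96 (mod 97)
75^4 ≡ 96^2 = 9216 ≡ 1 (mod 97)
75^8 ≡ 1^2 = 1 (mod 97)
75^16 ≡ 1^2 = 1 (mod 97)
75^32 ≡ 1^2 = 1 (mod 97)
75^64 ≡ 1^2 = 1 (mod 97)
75^128 ≡ 1^2 = 1 (mod 97)
75^256 ≡ 1^2 = 1 (mod 97)
75^512 ≡ 1^2 = 1 (mod 97)
75^921 = 75^512 · 75^256 · 75^128 · 75^16 · 75^8 · 75^1 ≡ 1 · 1 · 1 · 1 · 1 · 75 (mod 97).
Accumulate the product:
1 · 1 = 1
1 · 1 = 1
1 · 1 = 1
1 · 1 = 1
1 · 75 = 75

75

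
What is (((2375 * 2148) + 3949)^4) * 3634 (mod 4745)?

4129

2375 * 2148 = 5101500 ≡ 625 (mod 4745)
625 + 3949 = 4574
(4574)^4 ≡ 1316 (mod 4745)
1316 * 3634 = 4782344 ≡ 4129 (mod 4745)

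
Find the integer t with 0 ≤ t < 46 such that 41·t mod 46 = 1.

9

46 = 1×41 + 5
41 = 8×5 + 1
5 = 5×1 + 0
gcd(41, 46) = 1, so the inverse exists.
Bézout: 1 = −8×46 + 9×41.
So 41⁻¹ ≡ 9 (mod 46).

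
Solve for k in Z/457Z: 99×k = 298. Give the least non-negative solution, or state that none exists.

400

gcd(99, 457) = 1, so a unique solution mod 457 exists.
99⁻¹ ≡ 397 (mod 457).
k ≡ 397×298 ≡ 400 (mod 457).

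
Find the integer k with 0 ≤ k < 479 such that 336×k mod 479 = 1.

412

Apply the Euclidean algorithm and back-substitute:
479 = 1×336 + 143
336 = 2×143 + 50
143 = 2×50 + 43
50 = 1×43 + 7
43 = 6×7 + 1
7 = 7×1 + 0
gcd(336, 479) = 1, so the inverse exists.
Bézout: 1 = 47×479 − 67×336.
So 336⁻¹ ≡ −67 ≡ 412 (mod 479).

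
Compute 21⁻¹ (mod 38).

38 = 1*21 + 17
21 = 1*17 + 4
17 = 4*4 + 1
4 = 4*1 + 0
gcd(21, 38) = 1, so the inverse exists.
Bézout: 1 = 5*38 − 9*21.
So 21⁻¹ ≡ −9 ≡ 29 (mod 38).

29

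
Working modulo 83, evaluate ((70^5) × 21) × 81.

(70)^5 ≡ 49 (mod 83)
49 × 21 = 1029 ≡ 33 (mod 83)
33 × 81 = 2673 ≡ 17 (mod 83)

17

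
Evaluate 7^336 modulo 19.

1

By square-and-multiply:
336 in binary is 101010000, i.e. 336 = 256 + 64 + 16.
7^1 ≡ 7 (mod 19)
7^2 ≡ 7^2 = 49 ≡ 11 (mod 19)
7^4 ≡ 11^2 = 121 ≡ 7 (mod 19)
7^8 ≡ 7^2 = 49 ≡ 11 (mod 19)
7^16 ≡ 11^2 = 121 ≡ 7 (mod 19)
7^32 ≡ 7^2 = 49 ≡ 11 (mod 19)
7^64 ≡ 11^2 = 121 ≡ 7 (mod 19)
7^128 ≡ 7^2 = 49 ≡ 11 (mod 19)
7^256 ≡ 11^2 = 121 ≡ 7 (mod 19)
7^336 = 7^256 · 7^64 · 7^16 ≡ 7 · 7 · 7 (mod 19).
Accumulate the product:
7 · 7 = 49 ≡ 11
11 · 7 = 77 ≡ 1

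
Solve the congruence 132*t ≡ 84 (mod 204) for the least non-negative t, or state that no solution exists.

13

gcd(132, 204) = 12, and 12 | 84, so solutions exist.
Divide through by 12: 11*t ≡ 7 mod 17.
11⁻¹ ≡ 14 (mod 17).
t ≡ 14*7 ≡ 13 (mod 17).
The smallest non-negative solution is t = 13.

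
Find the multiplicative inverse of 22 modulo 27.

16

By the extended Euclidean algorithm:
27 = 1*22 + 5
22 = 4*5 + 2
5 = 2*2 + 1
2 = 2*1 + 0
gcd(22, 27) = 1, so the inverse exists.
Bézout: 1 = 9*27 − 11*22.
So 22⁻¹ ≡ −11 ≡ 16 (mod 27).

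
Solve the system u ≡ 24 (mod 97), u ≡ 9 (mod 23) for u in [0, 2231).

97⁻¹ mod 23: 97·14 ≡ 1 (mod 23), so 97⁻¹ ≡ 14.
u = 24 + 97·((9 − 24)·14 mod 23) = 24 + 97·20 = 1964.

1964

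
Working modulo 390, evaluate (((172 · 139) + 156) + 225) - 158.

172 · 139 = 23908 ≡ 118 (mod 390)
118 + 156 = 274
274 + 225 = 499 ≡ 109 (mod 390)
109 - 158 = -49 ≡ 341 (mod 390)

341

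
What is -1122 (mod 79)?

-1122 = -15×79 + 63, so -1122 ≡ 63 (mod 79).

63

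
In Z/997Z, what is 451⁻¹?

955

Run the extended Euclidean algorithm:
997 = 2×451 + 95
451 = 4×95 + 71
95 = 1×71 + 24
71 = 2×24 + 23
24 = 1×23 + 1
23 = 23×1 + 0
gcd(451, 997) = 1, so the inverse exists.
Bézout: 1 = 19×997 − 42×451.
So 451⁻¹ ≡ −42 ≡ 955 (mod 997).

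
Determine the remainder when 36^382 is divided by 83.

382 in binary is 101111110, i.e. 382 = 256 + 64 + 32 + 16 + 8 + 4 + 2.
36^1 ≡ 36 (mod 83)
36^2 ≡ 36^2 = 1296 ≡ 51 (mod 83)
36^4 ≡ 51^2 = 2601 ≡ 28 (mod 83)
36^8 ≡ 28^2 = 784 ≡ 37 (mod 83)
36^16 ≡ 37^2 = 1369 ≡ 41 (mod 83)
36^32 ≡ 41^2 = 1681 ≡ 21 (mod 83)
36^64 ≡ 21^2 = 441 ≡ 26 (mod 83)
36^128 ≡ 26^2 = 676 ≡ 12 (mod 83)
36^256 ≡ 12^2 = 144 ≡ 61 (mod 83)
36^382 = 36^256 × 36^64 × 36^32 × 36^16 × 36^8 × 36^4 × 36^2 ≡ 61 × 26 × 21 × 41 × 37 × 28 × 51 (mod 83).
Accumulate the product:
61 × 26 = 1586 ≡ 9
9 × 21 = 189 ≡ 23
23 × 41 = 943 ≡ 30
30 × 37 = 1110 ≡ 31
31 × 28 = 868 ≡ 38
38 × 51 = 1938 ≡ 29

29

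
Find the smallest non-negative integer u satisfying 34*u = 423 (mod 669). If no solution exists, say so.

465

gcd(34, 669) = 1, so a unique solution mod 669 exists.
34⁻¹ ≡ 610 (mod 669).
u ≡ 610*423 ≡ 465 (mod 669).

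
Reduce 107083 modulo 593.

343

107083 = 180*593 + 343, so 107083 ≡ 343 (mod 593).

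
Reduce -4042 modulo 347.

122

-4042 = -12·347 + 122, so -4042 ≡ 122 (mod 347).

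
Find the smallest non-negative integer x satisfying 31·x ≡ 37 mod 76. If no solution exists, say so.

gcd(31, 76) = 1, so a unique solution mod 76 exists.
31⁻¹ ≡ 27 (mod 76).
x ≡ 27·37 ≡ 11 (mod 76).

11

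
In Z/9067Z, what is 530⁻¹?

9067 = 17×530 + 57
530 = 9×57 + 17
57 = 3×17 + 6
17 = 2×6 + 5
6 = 1×5 + 1
5 = 5×1 + 0
gcd(530, 9067) = 1, so the inverse exists.
Back-substitute for 1:
1 = 1×6 − 1×5
  = −1×17 + 3×6
  = 3×57 − 10×17
  = −10×530 + 93×57
  = 93×9067 − 1591×530
So 530⁻¹ ≡ −1591 ≡ 7476 (mod 9067).

7476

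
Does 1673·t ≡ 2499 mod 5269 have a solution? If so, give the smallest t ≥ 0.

gcd(1673, 5269) = 1, so a unique solution mod 5269 exists.
1673⁻¹ ≡ 4995 (mod 5269).
t ≡ 4995·2499 ≡ 244 (mod 5269).

244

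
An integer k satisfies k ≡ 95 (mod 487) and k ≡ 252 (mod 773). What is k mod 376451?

116975

487⁻¹ mod 773: 487*100 ≡ 1 (mod 773), so 487⁻¹ ≡ 100.
k = 95 + 487*((252 − 95)*100 mod 773) = 95 + 487*240 = 116975.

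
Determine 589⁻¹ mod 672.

672 = 1*589 + 83
589 = 7*83 + 8
83 = 10*8 + 3
8 = 2*3 + 2
3 = 1*2 + 1
2 = 2*1 + 0
gcd(589, 672) = 1, so the inverse exists.
Bézout: 1 = 220*672 − 251*589.
So 589⁻¹ ≡ −251 ≡ 421 (mod 672).

421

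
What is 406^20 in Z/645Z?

181

By square-and-multiply:
20 in binary is 10100, i.e. 20 = 16 + 4.
406^1 ≡ 406 (mod 645)
406^2 ≡ 406^2 = 164836 ≡ 361 (mod 645)
406^4 ≡ 361^2 = 130321 ≡ 31 (mod 645)
406^8 ≡ 31^2 = 961 ≡ 316 (mod 645)
406^16 ≡ 316^2 = 99856 ≡ 526 (mod 645)
406^20 = 406^16 · 406^4 ≡ 526 · 31 (mod 645).
526 · 31 = 16306 ≡ 181 (mod 645).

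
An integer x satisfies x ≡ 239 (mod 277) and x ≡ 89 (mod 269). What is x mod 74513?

277⁻¹ mod 269: 277·101 ≡ 1 (mod 269), so 277⁻¹ ≡ 101.
x = 239 + 277·((89 − 239)·101 mod 269) = 239 + 277·183 = 50930.

50930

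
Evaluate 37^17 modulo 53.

25

17 in binary is 10001, i.e. 17 = 16 + 1.
37^1 ≡ 37 (mod 53)
37^2 ≡ 37^2 = 1369 ≡ 44 (mod 53)
37^4 ≡ 44^2 = 1936 ≡ 28 (mod 53)
37^8 ≡ 28^2 = 784 ≡ 42 (mod 53)
37^16 ≡ 42^2 = 1764 ≡ 15 (mod 53)
37^17 = 37^16 * 37^1 ≡ 15 * 37 (mod 53).
15 * 37 = 555 ≡ 25 (mod 53).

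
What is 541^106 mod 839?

228

Using repeated squaring:
106 in binary is 1101010, i.e. 106 = 64 + 32 + 8 + 2.
541^1 ≡ 541 (mod 839)
541^2 ≡ 541^2 = 292681 ≡ 709 (mod 839)
541^4 ≡ 709^2 = 502681 ≡ 120 (mod 839)
541^8 ≡ 120^2 = 14400 ≡ 137 (mod 839)
541^16 ≡ 137^2 = 18769 ≡ 311 (mod 839)
541^32 ≡ 311^2 = 96721 ≡ 236 (mod 839)
541^64 ≡ 236^2 = 55696 ≡ 322 (mod 839)
541^106 = 541^64 · 541^32 · 541^8 · 541^2 ≡ 322 · 236 · 137 · 709 (mod 839).
Accumulate the product:
322 · 236 = 75992 ≡ 482
482 · 137 = 66034 ≡ 592
592 · 709 = 419728 ≡ 228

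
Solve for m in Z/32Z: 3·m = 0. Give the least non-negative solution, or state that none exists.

gcd(3, 32) = 1, so a unique solution mod 32 exists.
3⁻¹ ≡ 11 (mod 32).
m ≡ 11·0 ≡ 0 (mod 32).

0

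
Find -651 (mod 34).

29

-651 = -20×34 + 29, so -651 ≡ 29 (mod 34).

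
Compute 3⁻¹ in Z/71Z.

24

By the extended Euclidean algorithm:
71 = 23×3 + 2
3 = 1×2 + 1
2 = 2×1 + 0
gcd(3, 71) = 1, so the inverse exists.
Bézout: 1 = −1×71 + 24×3.
So 3⁻¹ ≡ 24 (mod 71).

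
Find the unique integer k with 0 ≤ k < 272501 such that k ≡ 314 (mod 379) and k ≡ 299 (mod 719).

188677

379⁻¹ mod 719: 379*590 ≡ 1 (mod 719), so 379⁻¹ ≡ 590.
k = 314 + 379*((299 − 314)*590 mod 719) = 314 + 379*497 = 188677.
Check: 188677 mod 379 = 314, 188677 mod 719 = 299. ✓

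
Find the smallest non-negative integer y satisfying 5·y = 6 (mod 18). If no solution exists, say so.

gcd(5, 18) = 1, so a unique solution mod 18 exists.
5⁻¹ ≡ 11 (mod 18).
y ≡ 11·6 ≡ 12 (mod 18).

12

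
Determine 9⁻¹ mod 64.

57

Apply the Euclidean algorithm and back-substitute:
64 = 7*9 + 1
9 = 9*1 + 0
gcd(9, 64) = 1, so the inverse exists.
Back-substitute for 1:
1 = 1*64 − 7*9
So 9⁻¹ ≡ −7 ≡ 57 (mod 64).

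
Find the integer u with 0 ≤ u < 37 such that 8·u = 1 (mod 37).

14

By the extended Euclidean algorithm:
37 = 4·8 + 5
8 = 1·5 + 3
5 = 1·3 + 2
3 = 1·2 + 1
2 = 2·1 + 0
gcd(8, 37) = 1, so the inverse exists.
Back-substitute for 1:
1 = 1·3 − 1·2
  = −1·5 + 2·3
  = 2·8 − 3·5
  = −3·37 + 14·8
So 8⁻¹ ≡ 14 (mod 37).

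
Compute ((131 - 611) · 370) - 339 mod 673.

131 - 611 = -480 ≡ 193 (mod 673)
193 · 370 = 71410 ≡ 72 (mod 673)
72 - 339 = -267 ≡ 406 (mod 673)

406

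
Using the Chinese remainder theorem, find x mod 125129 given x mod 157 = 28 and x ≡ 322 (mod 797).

43360

157⁻¹ mod 797: 157×66 ≡ 1 (mod 797), so 157⁻¹ ≡ 66.
x = 28 + 157×((322 − 28)×66 mod 797) = 28 + 157×276 = 43360.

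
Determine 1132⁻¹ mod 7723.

6993

Apply the Euclidean algorithm and back-substitute:
7723 = 6·1132 + 931
1132 = 1·931 + 201
931 = 4·201 + 127
201 = 1·127 + 74
127 = 1·74 + 53
74 = 1·53 + 21
53 = 2·21 + 11
21 = 1·11 + 10
11 = 1·10 + 1
10 = 10·1 + 0
gcd(1132, 7723) = 1, so the inverse exists.
Bézout: 1 = 107·7723 − 730·1132.
So 1132⁻¹ ≡ −730 ≡ 6993 (mod 7723).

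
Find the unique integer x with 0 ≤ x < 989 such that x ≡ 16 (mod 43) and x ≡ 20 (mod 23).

43⁻¹ mod 23: 43*15 ≡ 1 (mod 23), so 43⁻¹ ≡ 15.
x = 16 + 43*((20 − 16)*15 mod 23) = 16 + 43*14 = 618.

618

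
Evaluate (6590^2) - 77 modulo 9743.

(6590)^2 ≡ 3549 (mod 9743)
3549 - 77 = 3472

3472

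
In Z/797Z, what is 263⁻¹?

797 = 3*263 + 8
263 = 32*8 + 7
8 = 1*7 + 1
7 = 7*1 + 0
gcd(263, 797) = 1, so the inverse exists.
Back-substitute for 1:
1 = 1*8 − 1*7
  = −1*263 + 33*8
  = 33*797 − 100*263
So 263⁻¹ ≡ −100 ≡ 697 (mod 797).

697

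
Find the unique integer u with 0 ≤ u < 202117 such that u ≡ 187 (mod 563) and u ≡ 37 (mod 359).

124610

563⁻¹ mod 359: 563×44 ≡ 1 (mod 359), so 563⁻¹ ≡ 44.
u = 187 + 563×((37 − 187)×44 mod 359) = 187 + 563×221 = 124610.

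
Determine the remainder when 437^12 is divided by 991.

841

437^1 ≡ 437 (mod 991)
437^2 ≡ 437^2 = 190969 ≡ 697 (mod 991)
437^4 ≡ 697^2 = 485809 ≡ 219 (mod 991)
437^8 ≡ 219^2 = 47961 ≡ 393 (mod 991)
437^12 = 437^8 × 437^4 ≡ 393 × 219 (mod 991).
393 × 219 = 86067 ≡ 841 (mod 991).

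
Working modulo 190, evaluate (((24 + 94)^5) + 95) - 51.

42

24 + 94 = 118
(118)^5 ≡ 188 (mod 190)
188 + 95 = 283 ≡ 93 (mod 190)
93 - 51 = 42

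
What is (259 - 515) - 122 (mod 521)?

259 - 515 = -256 ≡ 265 (mod 521)
265 - 122 = 143

143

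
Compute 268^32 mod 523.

466

Using repeated squaring:
268^1 ≡ 268 (mod 523)
268^2 ≡ 268^2 = 71824 ≡ 173 (mod 523)
268^4 ≡ 173^2 = 29929 ≡ 118 (mod 523)
268^8 ≡ 118^2 = 13924 ≡ 326 (mod 523)
268^16 ≡ 326^2 = 106276 ≡ 107 (mod 523)
268^32 ≡ 107^2 = 11449 ≡ 466 (mod 523)
So 268^32 ≡ 466 (mod 523).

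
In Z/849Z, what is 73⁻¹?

535

849 = 11×73 + 46
73 = 1×46 + 27
46 = 1×27 + 19
27 = 1×19 + 8
19 = 2×8 + 3
8 = 2×3 + 2
3 = 1×2 + 1
2 = 2×1 + 0
gcd(73, 849) = 1, so the inverse exists.
Back-substitute for 1:
1 = 1×3 − 1×2
  = −1×8 + 3×3
  = 3×19 − 7×8
  = −7×27 + 10×19
  = 10×46 − 17×27
  = −17×73 + 27×46
  = 27×849 − 314×73
So 73⁻¹ ≡ −314 ≡ 535 (mod 849).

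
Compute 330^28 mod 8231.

432

By square-and-multiply:
28 in binary is 11100, i.e. 28 = 16 + 8 + 4.
330^1 ≡ 330 (mod 8231)
330^2 ≡ 330^2 = 108900 ≡ 1897 (mod 8231)
330^4 ≡ 1897^2 = 3598609 ≡ 1662 (mod 8231)
330^8 ≡ 1662^2 = 2762244 ≡ 4859 (mod 8231)
330^16 ≡ 4859^2 = 23609881 ≡ 3373 (mod 8231)
330^28 = 330^16 × 330^8 × 330^4 ≡ 3373 × 4859 × 1662 (mod 8231).
Accumulate the product:
3373 × 4859 = 16389407 ≡ 1486
1486 × 1662 = 2469732 ≡ 432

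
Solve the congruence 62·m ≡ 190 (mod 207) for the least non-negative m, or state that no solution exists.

170

gcd(62, 207) = 1, so a unique solution mod 207 exists.
62⁻¹ ≡ 197 (mod 207).
m ≡ 197·190 ≡ 170 (mod 207).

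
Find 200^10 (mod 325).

25

10 in binary is 1010, i.e. 10 = 8 + 2.
200^1 ≡ 200 (mod 325)
200^2 ≡ 200^2 = 40000 ≡ 25 (mod 325)
200^4 ≡ 25^2 = 625 ≡ 300 (mod 325)
200^8 ≡ 300^2 = 90000 ≡ 300 (mod 325)
200^10 = 200^8 · 200^2 ≡ 300 · 25 (mod 325).
300 · 25 = 7500 ≡ 25 (mod 325).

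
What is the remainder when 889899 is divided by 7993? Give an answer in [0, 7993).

889899 = 111·7993 + 2676, so 889899 ≡ 2676 (mod 7993).

2676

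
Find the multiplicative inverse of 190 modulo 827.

Apply the Euclidean algorithm and back-substitute:
827 = 4*190 + 67
190 = 2*67 + 56
67 = 1*56 + 11
56 = 5*11 + 1
11 = 11*1 + 0
gcd(190, 827) = 1, so the inverse exists.
Bézout: 1 = −17*827 + 74*190.
So 190⁻¹ ≡ 74 (mod 827).

74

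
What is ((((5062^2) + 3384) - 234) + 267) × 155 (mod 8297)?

(5062)^2 ≡ 2708 (mod 8297)
2708 + 3384 = 6092
6092 - 234 = 5858
5858 + 267 = 6125
6125 × 155 = 949375 ≡ 3517 (mod 8297)

3517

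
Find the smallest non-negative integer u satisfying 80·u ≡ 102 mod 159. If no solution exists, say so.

45

gcd(80, 159) = 1, so a unique solution mod 159 exists.
80⁻¹ ≡ 2 (mod 159).
u ≡ 2·102 ≡ 45 (mod 159).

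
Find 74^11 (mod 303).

242

By square-and-multiply:
74^1 ≡ 74 (mod 303)
74^2 ≡ 74^2 = 5476 ≡ 22 (mod 303)
74^4 ≡ 22^2 = 484 ≡ 181 (mod 303)
74^8 ≡ 181^2 = 32761 ≡ 37 (mod 303)
74^11 = 74^8 · 74^2 · 74^1 ≡ 37 · 22 · 74 (mod 303).
Accumulate the product:
37 · 22 = 814 ≡ 208
208 · 74 = 15392 ≡ 242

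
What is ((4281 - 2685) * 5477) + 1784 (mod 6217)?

1974

4281 - 2685 = 1596
1596 * 5477 = 8741292 ≡ 190 (mod 6217)
190 + 1784 = 1974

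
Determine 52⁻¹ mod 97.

28

By the extended Euclidean algorithm:
97 = 1×52 + 45
52 = 1×45 + 7
45 = 6×7 + 3
7 = 2×3 + 1
3 = 3×1 + 0
gcd(52, 97) = 1, so the inverse exists.
Bézout: 1 = −15×97 + 28×52.
So 52⁻¹ ≡ 28 (mod 97).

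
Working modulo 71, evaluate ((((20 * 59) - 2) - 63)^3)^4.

24

20 * 59 = 1180 ≡ 44 (mod 71)
44 - 2 = 42
42 - 63 = -21 ≡ 50 (mod 71)
(50)^3 ≡ 40 (mod 71)
(40)^4 ≡ 24 (mod 71)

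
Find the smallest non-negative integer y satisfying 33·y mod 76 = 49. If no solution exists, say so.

gcd(33, 76) = 1, so a unique solution mod 76 exists.
33⁻¹ ≡ 53 (mod 76).
y ≡ 53·49 ≡ 13 (mod 76).

13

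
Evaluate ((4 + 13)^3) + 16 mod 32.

4 + 13 = 17
(17)^3 ≡ 17 (mod 32)
17 + 16 = 33 ≡ 1 (mod 32)

1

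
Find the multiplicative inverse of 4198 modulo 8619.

Apply the Euclidean algorithm and back-substitute:
8619 = 2×4198 + 223
4198 = 18×223 + 184
223 = 1×184 + 39
184 = 4×39 + 28
39 = 1×28 + 11
28 = 2×11 + 6
11 = 1×6 + 5
6 = 1×5 + 1
5 = 5×1 + 0
gcd(4198, 8619) = 1, so the inverse exists.
Bézout: 1 = −753×8619 + 1546×4198.
So 4198⁻¹ ≡ 1546 (mod 8619).

1546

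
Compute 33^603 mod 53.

19

By square-and-multiply:
603 in binary is 1001011011, i.e. 603 = 512 + 64 + 16 + 8 + 2 + 1.
33^1 ≡ 33 (mod 53)
33^2 ≡ 33^2 = 1089 ≡ 29 (mod 53)
33^4 ≡ 29^2 = 841 ≡ 46 (mod 53)
33^8 ≡ 46^2 = 2116 ≡ 49 (mod 53)
33^16 ≡ 49^2 = 2401 ≡ 16 (mod 53)
33^32 ≡ 16^2 = 256 ≡ 44 (mod 53)
33^64 ≡ 44^2 = 1936 ≡ 28 (mod 53)
33^128 ≡ 28^2 = 784 ≡ 42 (mod 53)
33^256 ≡ 42^2 = 1764 ≡ 15 (mod 53)
33^512 ≡ 15^2 = 225 ≡ 13 (mod 53)
33^603 = 33^512 · 33^64 · 33^16 · 33^8 · 33^2 · 33^1 ≡ 13 · 28 · 16 · 49 · 29 · 33 (mod 53).
Accumulate the product:
13 · 28 = 364 ≡ 46
46 · 16 = 736 ≡ 47
47 · 49 = 2303 ≡ 24
24 · 29 = 696 ≡ 7
7 · 33 = 231 ≡ 19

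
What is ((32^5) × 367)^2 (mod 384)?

256

(32)^5 ≡ 128 (mod 384)
128 × 367 = 46976 ≡ 128 (mod 384)
(128)^2 ≡ 256 (mod 384)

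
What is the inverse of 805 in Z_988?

By the extended Euclidean algorithm:
988 = 1·805 + 183
805 = 4·183 + 73
183 = 2·73 + 37
73 = 1·37 + 36
37 = 1·36 + 1
36 = 36·1 + 0
gcd(805, 988) = 1, so the inverse exists.
Back-substitute for 1:
1 = 1·37 − 1·36
  = −1·73 + 2·37
  = 2·183 − 5·73
  = −5·805 + 22·183
  = 22·988 − 27·805
So 805⁻¹ ≡ −27 ≡ 961 (mod 988).

961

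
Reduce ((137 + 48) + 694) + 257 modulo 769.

367

137 + 48 = 185
185 + 694 = 879 ≡ 110 (mod 769)
110 + 257 = 367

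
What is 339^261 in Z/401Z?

143

Using repeated squaring:
261 in binary is 100000101, i.e. 261 = 256 + 4 + 1.
339^1 ≡ 339 (mod 401)
339^2 ≡ 339^2 = 114921 ≡ 235 (mod 401)
339^4 ≡ 235^2 = 55225 ≡ 288 (mod 401)
339^8 ≡ 288^2 = 82944 ≡ 338 (mod 401)
339^16 ≡ 338^2 = 114244 ≡ 360 (mod 401)
339^32 ≡ 360^2 = 129600 ≡ 77 (mod 401)
339^64 ≡ 77^2 = 5929 ≡ 315 (mod 401)
339^128 ≡ 315^2 = 99225 ≡ 178 (mod 401)
339^256 ≡ 178^2 = 31684 ≡ 5 (mod 401)
339^261 = 339^256 · 339^4 · 339^1 ≡ 5 · 288 · 339 (mod 401).
Accumulate the product:
5 · 288 = 1440 ≡ 237
237 · 339 = 80343 ≡ 143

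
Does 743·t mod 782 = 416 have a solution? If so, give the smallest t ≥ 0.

gcd(743, 782) = 1, so a unique solution mod 782 exists.
743⁻¹ ≡ 401 (mod 782).
t ≡ 401·416 ≡ 250 (mod 782).

250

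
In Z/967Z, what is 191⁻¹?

886

967 = 5×191 + 12
191 = 15×12 + 11
12 = 1×11 + 1
11 = 11×1 + 0
gcd(191, 967) = 1, so the inverse exists.
Back-substitute for 1:
1 = 1×12 − 1×11
  = −1×191 + 16×12
  = 16×967 − 81×191
So 191⁻¹ ≡ −81 ≡ 886 (mod 967).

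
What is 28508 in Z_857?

28508 = 33·857 + 227, so 28508 ≡ 227 (mod 857).

227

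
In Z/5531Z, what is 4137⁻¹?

5408

5531 = 1×4137 + 1394
4137 = 2×1394 + 1349
1394 = 1×1349 + 45
1349 = 29×45 + 44
45 = 1×44 + 1
44 = 44×1 + 0
gcd(4137, 5531) = 1, so the inverse exists.
Bézout: 1 = 92×5531 − 123×4137.
So 4137⁻¹ ≡ −123 ≡ 5408 (mod 5531).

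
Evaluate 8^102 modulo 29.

102 in binary is 1100110, i.e. 102 = 64 + 32 + 4 + 2.
8^1 ≡ 8 (mod 29)
8^2 ≡ 8^2 = 64 ≡ 6 (mod 29)
8^4 ≡ 6^2 = 36 ≡ 7 (mod 29)
8^8 ≡ 7^2 = 49 ≡ 20 (mod 29)
8^16 ≡ 20^2 = 400 ≡ 23 (mod 29)
8^32 ≡ 23^2 = 529 ≡ 7 (mod 29)
8^64 ≡ 7^2 = 49 ≡ 20 (mod 29)
8^102 = 8^64 × 8^32 × 8^4 × 8^2 ≡ 20 × 7 × 7 × 6 (mod 29).
Accumulate the product:
20 × 7 = 140 ≡ 24
24 × 7 = 168 ≡ 23
23 × 6 = 138 ≡ 22

22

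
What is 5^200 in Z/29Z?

Compute successive squares:
200 in binary is 11001000, i.e. 200 = 128 + 64 + 8.
5^1 ≡ 5 (mod 29)
5^2 ≡ 5^2 = 25 (mod 29)
5^4 ≡ 25^2 = 625 ≡ 16 (mod 29)
5^8 ≡ 16^2 = 256 ≡ 24 (mod 29)
5^16 ≡ 24^2 = 576 ≡ 25 (mod 29)
5^32 ≡ 25^2 = 625 ≡ 16 (mod 29)
5^64 ≡ 16^2 = 256 ≡ 24 (mod 29)
5^128 ≡ 24^2 = 576 ≡ 25 (mod 29)
5^200 = 5^128 * 5^64 * 5^8 ≡ 25 * 24 * 24 (mod 29).
Accumulate the product:
25 * 24 = 600 ≡ 20
20 * 24 = 480 ≡ 16

16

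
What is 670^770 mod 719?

Compute successive squares:
770 in binary is 1100000010, i.e. 770 = 512 + 256 + 2.
670^1 ≡ 670 (mod 719)
670^2 ≡ 670^2 = 448900 ≡ 244 (mod 719)
670^4 ≡ 244^2 = 59536 ≡ 578 (mod 719)
670^8 ≡ 578^2 = 334084 ≡ 468 (mod 719)
670^16 ≡ 468^2 = 219024 ≡ 448 (mod 719)
670^32 ≡ 448^2 = 200704 ≡ 103 (mod 719)
670^64 ≡ 103^2 = 10609 ≡ 543 (mod 719)
670^128 ≡ 543^2 = 294849 ≡ 59 (mod 719)
670^256 ≡ 59^2 = 3481 ≡ 605 (mod 719)
670^512 ≡ 605^2 = 366025 ≡ 54 (mod 719)
670^770 = 670^512 * 670^256 * 670^2 ≡ 54 * 605 * 244 (mod 719).
Accumulate the product:
54 * 605 = 32670 ≡ 315
315 * 244 = 76860 ≡ 646

646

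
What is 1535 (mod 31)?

16

1535 = 49×31 + 16, so 1535 ≡ 16 (mod 31).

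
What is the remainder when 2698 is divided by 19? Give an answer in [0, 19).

2698 = 142·19 + 0, so 2698 ≡ 0 (mod 19).

0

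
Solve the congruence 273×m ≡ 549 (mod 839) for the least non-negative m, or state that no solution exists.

463

gcd(273, 839) = 1, so a unique solution mod 839 exists.
273⁻¹ ≡ 713 (mod 839).
m ≡ 713×549 ≡ 463 (mod 839).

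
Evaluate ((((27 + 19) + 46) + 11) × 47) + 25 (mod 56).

27 + 19 = 46
46 + 46 = 92 ≡ 36 (mod 56)
36 + 11 = 47
47 × 47 = 2209 ≡ 25 (mod 56)
25 + 25 = 50

50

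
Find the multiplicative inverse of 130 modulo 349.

349 = 2*130 + 89
130 = 1*89 + 41
89 = 2*41 + 7
41 = 5*7 + 6
7 = 1*6 + 1
6 = 6*1 + 0
gcd(130, 349) = 1, so the inverse exists.
Bézout: 1 = 19*349 − 51*130.
So 130⁻¹ ≡ −51 ≡ 298 (mod 349).

298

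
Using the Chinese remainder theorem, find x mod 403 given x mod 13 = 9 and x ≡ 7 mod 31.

13⁻¹ mod 31: 13×12 ≡ 1 (mod 31), so 13⁻¹ ≡ 12.
x = 9 + 13×((7 − 9)×12 mod 31) = 9 + 13×7 = 100.
Check: 100 mod 13 = 9, 100 mod 31 = 7. ✓

100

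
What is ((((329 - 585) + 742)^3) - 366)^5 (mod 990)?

540

329 - 585 = -256 ≡ 734 (mod 990)
734 + 742 = 1476 ≡ 486 (mod 990)
(486)^3 ≡ 756 (mod 990)
756 - 366 = 390
(390)^5 ≡ 540 (mod 990)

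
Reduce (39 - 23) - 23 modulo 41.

34

39 - 23 = 16
16 - 23 = -7 ≡ 34 (mod 41)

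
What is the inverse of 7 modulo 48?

7

Run the extended Euclidean algorithm:
48 = 6·7 + 6
7 = 1·6 + 1
6 = 6·1 + 0
gcd(7, 48) = 1, so the inverse exists.
Bézout: 1 = −1·48 + 7·7.
So 7⁻¹ ≡ 7 (mod 48).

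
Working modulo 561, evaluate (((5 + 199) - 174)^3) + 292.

5 + 199 = 204
204 - 174 = 30
(30)^3 ≡ 72 (mod 561)
72 + 292 = 364

364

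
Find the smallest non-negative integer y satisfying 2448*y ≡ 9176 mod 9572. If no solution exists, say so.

950

gcd(2448, 9572) = 4, and 4 | 9176, so solutions exist.
Divide through by 4: 612*y ≡ 2294 (mod 2393).
612⁻¹ ≡ 2045 (mod 2393).
y ≡ 2045*2294 ≡ 950 (mod 2393).
The smallest non-negative solution is y = 950.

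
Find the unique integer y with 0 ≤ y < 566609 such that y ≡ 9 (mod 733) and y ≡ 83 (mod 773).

253627

733⁻¹ mod 773: 733·715 ≡ 1 (mod 773), so 733⁻¹ ≡ 715.
y = 9 + 733·((83 − 9)·715 mod 773) = 9 + 733·346 = 253627.
Check: 253627 mod 733 = 9, 253627 mod 773 = 83. ✓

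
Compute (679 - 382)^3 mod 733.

653

679 - 382 = 297
(297)^3 ≡ 653 (mod 733)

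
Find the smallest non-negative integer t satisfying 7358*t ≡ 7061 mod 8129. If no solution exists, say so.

gcd(7358, 8129) = 1, so a unique solution mod 8129 exists.
7358⁻¹ ≡ 7644 (mod 8129).
t ≡ 7644*7061 ≡ 5853 (mod 8129).

5853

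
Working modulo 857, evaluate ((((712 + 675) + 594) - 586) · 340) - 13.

366

712 + 675 = 1387 ≡ 530 (mod 857)
530 + 594 = 1124 ≡ 267 (mod 857)
267 - 586 = -319 ≡ 538 (mod 857)
538 · 340 = 182920 ≡ 379 (mod 857)
379 - 13 = 366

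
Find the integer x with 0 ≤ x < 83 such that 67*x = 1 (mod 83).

83 = 1·67 + 16
67 = 4·16 + 3
16 = 5·3 + 1
3 = 3·1 + 0
gcd(67, 83) = 1, so the inverse exists.
Bézout: 1 = 21·83 − 26·67.
So 67⁻¹ ≡ −26 ≡ 57 (mod 83).

57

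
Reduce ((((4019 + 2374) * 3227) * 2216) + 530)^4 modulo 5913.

4019 + 2374 = 6393 ≡ 480 (mod 5913)
480 * 3227 = 1548960 ≡ 5667 (mod 5913)
5667 * 2216 = 12558072 ≡ 4773 (mod 5913)
4773 + 530 = 5303
(5303)^4 ≡ 4084 (mod 5913)

4084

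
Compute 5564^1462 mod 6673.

Compute successive squares:
1462 in binary is 10110110110, i.e. 1462 = 1024 + 256 + 128 + 32 + 16 + 4 + 2.
5564^1 ≡ 5564 (mod 6673)
5564^2 ≡ 5564^2 = 30958096 ≡ 2049 (mod 6673)
5564^4 ≡ 2049^2 = 4198401 ≡ 1084 (mod 6673)
5564^8 ≡ 1084^2 = 1175056 ≡ 608 (mod 6673)
5564^16 ≡ 608^2 = 369664 ≡ 2649 (mod 6673)
5564^32 ≡ 2649^2 = 7017201 ≡ 3878 (mod 6673)
5564^64 ≡ 3878^2 = 15038884 ≡ 4615 (mod 6673)
5564^128 ≡ 4615^2 = 21298225 ≡ 4682 (mod 6673)
5564^256 ≡ 4682^2 = 21921124 ≡ 319 (mod 6673)
5564^512 ≡ 319^2 = 101761 ≡ 1666 (mod 6673)
5564^1024 ≡ 1666^2 = 2775556 ≡ 6261 (mod 6673)
5564^1462 = 5564^1024 * 5564^256 * 5564^128 * 5564^32 * 5564^16 * 5564^4 * 5564^2 ≡ 6261 * 319 * 4682 * 3878 * 2649 * 1084 * 2049 (mod 6673).
Accumulate the product:
6261 * 319 = 1997259 ≡ 2032
2032 * 4682 = 9513824 ≡ 4799
4799 * 3878 = 18610522 ≡ 6198
6198 * 2649 = 16418502 ≡ 2922
2922 * 1084 = 3167448 ≡ 4446
4446 * 2049 = 9109854 ≡ 1209

1209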